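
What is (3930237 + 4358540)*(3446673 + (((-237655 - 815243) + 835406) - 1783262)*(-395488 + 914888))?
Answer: -8613599092739556279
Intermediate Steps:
(3930237 + 4358540)*(3446673 + (((-237655 - 815243) + 835406) - 1783262)*(-395488 + 914888)) = 8288777*(3446673 + ((-1052898 + 835406) - 1783262)*519400) = 8288777*(3446673 + (-217492 - 1783262)*519400) = 8288777*(3446673 - 2000754*519400) = 8288777*(3446673 - 1039191627600) = 8288777*(-1039188180927) = -8613599092739556279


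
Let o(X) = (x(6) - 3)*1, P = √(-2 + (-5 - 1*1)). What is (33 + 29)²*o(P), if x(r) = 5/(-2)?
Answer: -21142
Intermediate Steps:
P = 2*I*√2 (P = √(-2 + (-5 - 1)) = √(-2 - 6) = √(-8) = 2*I*√2 ≈ 2.8284*I)
x(r) = -5/2 (x(r) = 5*(-½) = -5/2)
o(X) = -11/2 (o(X) = (-5/2 - 3)*1 = -11/2*1 = -11/2)
(33 + 29)²*o(P) = (33 + 29)²*(-11/2) = 62²*(-11/2) = 3844*(-11/2) = -21142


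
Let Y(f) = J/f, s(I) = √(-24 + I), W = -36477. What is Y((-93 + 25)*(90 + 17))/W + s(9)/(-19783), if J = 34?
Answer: 1/7806078 - I*√15/19783 ≈ 1.2811e-7 - 0.00019577*I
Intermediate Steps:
Y(f) = 34/f
Y((-93 + 25)*(90 + 17))/W + s(9)/(-19783) = (34/(((-93 + 25)*(90 + 17))))/(-36477) + √(-24 + 9)/(-19783) = (34/((-68*107)))*(-1/36477) + √(-15)*(-1/19783) = (34/(-7276))*(-1/36477) + (I*√15)*(-1/19783) = (34*(-1/7276))*(-1/36477) - I*√15/19783 = -1/214*(-1/36477) - I*√15/19783 = 1/7806078 - I*√15/19783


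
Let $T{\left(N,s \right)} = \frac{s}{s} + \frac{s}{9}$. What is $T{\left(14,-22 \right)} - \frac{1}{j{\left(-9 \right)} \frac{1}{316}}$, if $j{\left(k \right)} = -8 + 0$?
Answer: $\frac{685}{18} \approx 38.056$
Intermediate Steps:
$j{\left(k \right)} = -8$
$T{\left(N,s \right)} = 1 + \frac{s}{9}$ ($T{\left(N,s \right)} = 1 + s \frac{1}{9} = 1 + \frac{s}{9}$)
$T{\left(14,-22 \right)} - \frac{1}{j{\left(-9 \right)} \frac{1}{316}} = \left(1 + \frac{1}{9} \left(-22\right)\right) - \frac{1}{\left(-8\right) \frac{1}{316}} = \left(1 - \frac{22}{9}\right) - \frac{1}{\left(-8\right) \frac{1}{316}} = - \frac{13}{9} - \frac{1}{- \frac{2}{79}} = - \frac{13}{9} - - \frac{79}{2} = - \frac{13}{9} + \frac{79}{2} = \frac{685}{18}$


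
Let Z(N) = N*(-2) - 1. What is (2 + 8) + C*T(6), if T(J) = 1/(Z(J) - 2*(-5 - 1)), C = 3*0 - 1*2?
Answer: 12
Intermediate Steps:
C = -2 (C = 0 - 2 = -2)
Z(N) = -1 - 2*N (Z(N) = -2*N - 1 = -1 - 2*N)
T(J) = 1/(11 - 2*J) (T(J) = 1/((-1 - 2*J) - 2*(-5 - 1)) = 1/((-1 - 2*J) - 2*(-6)) = 1/((-1 - 2*J) + 12) = 1/(11 - 2*J))
(2 + 8) + C*T(6) = (2 + 8) - (-2)/(-11 + 2*6) = 10 - (-2)/(-11 + 12) = 10 - (-2)/1 = 10 - (-2) = 10 - 2*(-1) = 10 + 2 = 12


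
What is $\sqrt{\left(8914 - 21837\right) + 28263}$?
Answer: $2 \sqrt{3835} \approx 123.85$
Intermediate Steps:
$\sqrt{\left(8914 - 21837\right) + 28263} = \sqrt{-12923 + 28263} = \sqrt{15340} = 2 \sqrt{3835}$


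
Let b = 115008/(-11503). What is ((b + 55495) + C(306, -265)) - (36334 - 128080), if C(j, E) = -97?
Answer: 1692482424/11503 ≈ 1.4713e+5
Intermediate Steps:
b = -115008/11503 (b = 115008*(-1/11503) = -115008/11503 ≈ -9.9981)
((b + 55495) + C(306, -265)) - (36334 - 128080) = ((-115008/11503 + 55495) - 97) - (36334 - 128080) = (638243977/11503 - 97) - 1*(-91746) = 637128186/11503 + 91746 = 1692482424/11503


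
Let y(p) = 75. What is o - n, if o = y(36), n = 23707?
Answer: -23632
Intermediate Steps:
o = 75
o - n = 75 - 1*23707 = 75 - 23707 = -23632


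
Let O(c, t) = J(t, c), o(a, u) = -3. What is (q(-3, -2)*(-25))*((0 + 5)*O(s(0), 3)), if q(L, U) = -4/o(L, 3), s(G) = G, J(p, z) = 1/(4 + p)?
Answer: -500/21 ≈ -23.810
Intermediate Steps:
O(c, t) = 1/(4 + t)
q(L, U) = 4/3 (q(L, U) = -4/(-3) = -4*(-⅓) = 4/3)
(q(-3, -2)*(-25))*((0 + 5)*O(s(0), 3)) = ((4/3)*(-25))*((0 + 5)/(4 + 3)) = -500/(3*7) = -100/3*5/7 = -500/21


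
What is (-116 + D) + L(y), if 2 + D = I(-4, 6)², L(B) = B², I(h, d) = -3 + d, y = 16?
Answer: 147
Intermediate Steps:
D = 7 (D = -2 + (-3 + 6)² = -2 + 3² = -2 + 9 = 7)
(-116 + D) + L(y) = (-116 + 7) + 16² = -109 + 256 = 147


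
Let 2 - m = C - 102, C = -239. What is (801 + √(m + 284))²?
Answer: (801 + √627)² ≈ 6.8234e+5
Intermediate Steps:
m = 343 (m = 2 - (-239 - 102) = 2 - 1*(-341) = 2 + 341 = 343)
(801 + √(m + 284))² = (801 + √(343 + 284))² = (801 + √627)²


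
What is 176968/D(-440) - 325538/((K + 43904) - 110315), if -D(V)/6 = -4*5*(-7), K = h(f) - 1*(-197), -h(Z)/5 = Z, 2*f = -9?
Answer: -2860081363/13900215 ≈ -205.76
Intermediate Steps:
f = -9/2 (f = (½)*(-9) = -9/2 ≈ -4.5000)
h(Z) = -5*Z
K = 439/2 (K = -5*(-9/2) - 1*(-197) = 45/2 + 197 = 439/2 ≈ 219.50)
D(V) = -840 (D(V) = -6*(-4*5)*(-7) = -(-120)*(-7) = -6*140 = -840)
176968/D(-440) - 325538/((K + 43904) - 110315) = 176968/(-840) - 325538/((439/2 + 43904) - 110315) = 176968*(-1/840) - 325538/(88247/2 - 110315) = -22121/105 - 325538/(-132383/2) = -22121/105 - 325538*(-2/132383) = -22121/105 + 651076/132383 = -2860081363/13900215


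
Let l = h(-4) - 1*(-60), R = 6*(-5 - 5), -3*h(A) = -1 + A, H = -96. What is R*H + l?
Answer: 17465/3 ≈ 5821.7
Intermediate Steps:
h(A) = ⅓ - A/3 (h(A) = -(-1 + A)/3 = ⅓ - A/3)
R = -60 (R = 6*(-10) = -60)
l = 185/3 (l = (⅓ - ⅓*(-4)) - 1*(-60) = (⅓ + 4/3) + 60 = 5/3 + 60 = 185/3 ≈ 61.667)
R*H + l = -60*(-96) + 185/3 = 5760 + 185/3 = 17465/3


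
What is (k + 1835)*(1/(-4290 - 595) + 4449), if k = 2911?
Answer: 103146545544/4885 ≈ 2.1115e+7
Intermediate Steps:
(k + 1835)*(1/(-4290 - 595) + 4449) = (2911 + 1835)*(1/(-4290 - 595) + 4449) = 4746*(1/(-4885) + 4449) = 4746*(-1/4885 + 4449) = 4746*(21733364/4885) = 103146545544/4885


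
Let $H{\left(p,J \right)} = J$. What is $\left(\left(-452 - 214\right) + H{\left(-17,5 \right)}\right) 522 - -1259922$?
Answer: $914880$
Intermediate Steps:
$\left(\left(-452 - 214\right) + H{\left(-17,5 \right)}\right) 522 - -1259922 = \left(\left(-452 - 214\right) + 5\right) 522 - -1259922 = \left(\left(-452 - 214\right) + 5\right) 522 + 1259922 = \left(-666 + 5\right) 522 + 1259922 = \left(-661\right) 522 + 1259922 = -345042 + 1259922 = 914880$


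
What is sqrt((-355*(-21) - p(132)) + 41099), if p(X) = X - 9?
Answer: sqrt(48431) ≈ 220.07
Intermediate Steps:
p(X) = -9 + X
sqrt((-355*(-21) - p(132)) + 41099) = sqrt((-355*(-21) - (-9 + 132)) + 41099) = sqrt((7455 - 1*123) + 41099) = sqrt((7455 - 123) + 41099) = sqrt(7332 + 41099) = sqrt(48431)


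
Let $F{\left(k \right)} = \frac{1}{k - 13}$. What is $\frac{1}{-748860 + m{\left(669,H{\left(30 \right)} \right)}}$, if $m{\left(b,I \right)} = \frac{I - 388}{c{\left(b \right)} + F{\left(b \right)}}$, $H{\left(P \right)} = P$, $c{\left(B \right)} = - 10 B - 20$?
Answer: $- \frac{4401759}{3296301009892} \approx -1.3354 \cdot 10^{-6}$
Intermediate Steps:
$c{\left(B \right)} = -20 - 10 B$
$F{\left(k \right)} = \frac{1}{-13 + k}$
$m{\left(b,I \right)} = \frac{-388 + I}{-20 + \frac{1}{-13 + b} - 10 b}$ ($m{\left(b,I \right)} = \frac{I - 388}{\left(-20 - 10 b\right) + \frac{1}{-13 + b}} = \frac{-388 + I}{-20 + \frac{1}{-13 + b} - 10 b}$)
$\frac{1}{-748860 + m{\left(669,H{\left(30 \right)} \right)}} = \frac{1}{-748860 - \frac{\left(-388 + 30\right) \left(-13 + 669\right)}{-1 + 10 \left(-13 + 669\right) \left(2 + 669\right)}} = \frac{1}{-748860 - \frac{1}{-1 + 10 \cdot 656 \cdot 671} \left(-358\right) 656} = \frac{1}{-748860 - \frac{1}{-1 + 4401760} \left(-358\right) 656} = \frac{1}{-748860 - \frac{1}{4401759} \left(-358\right) 656} = \frac{1}{-748860 + \frac{234848}{4401759}} = \frac{1}{- \frac{3296301009892}{4401759}} = - \frac{4401759}{3296301009892}$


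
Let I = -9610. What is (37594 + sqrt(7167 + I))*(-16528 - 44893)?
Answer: -2309061074 - 61421*I*sqrt(2443) ≈ -2.3091e+9 - 3.0358e+6*I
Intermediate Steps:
(37594 + sqrt(7167 + I))*(-16528 - 44893) = (37594 + sqrt(7167 - 9610))*(-16528 - 44893) = (37594 + sqrt(-2443))*(-61421) = (37594 + I*sqrt(2443))*(-61421) = -2309061074 - 61421*I*sqrt(2443)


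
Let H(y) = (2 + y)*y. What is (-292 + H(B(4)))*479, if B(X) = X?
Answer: -128372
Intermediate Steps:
H(y) = y*(2 + y)
(-292 + H(B(4)))*479 = (-292 + 4*(2 + 4))*479 = (-292 + 4*6)*479 = (-292 + 24)*479 = -268*479 = -128372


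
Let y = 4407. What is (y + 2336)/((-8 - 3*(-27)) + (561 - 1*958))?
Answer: -6743/324 ≈ -20.812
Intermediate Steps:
(y + 2336)/((-8 - 3*(-27)) + (561 - 1*958)) = (4407 + 2336)/((-8 - 3*(-27)) + (561 - 1*958)) = 6743/((-8 + 81) + (561 - 958)) = 6743/(73 - 397) = 6743/(-324) = 6743*(-1/324) = -6743/324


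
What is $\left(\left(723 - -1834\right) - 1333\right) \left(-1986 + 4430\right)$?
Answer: $2991456$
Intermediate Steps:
$\left(\left(723 - -1834\right) - 1333\right) \left(-1986 + 4430\right) = \left(\left(723 + 1834\right) - 1333\right) 2444 = \left(2557 - 1333\right) 2444 = 1224 \cdot 2444 = 2991456$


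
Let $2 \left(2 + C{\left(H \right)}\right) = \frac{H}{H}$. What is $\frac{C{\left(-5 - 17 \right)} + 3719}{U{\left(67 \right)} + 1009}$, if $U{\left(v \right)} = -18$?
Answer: $\frac{7435}{1982} \approx 3.7513$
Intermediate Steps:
$C{\left(H \right)} = - \frac{3}{2}$ ($C{\left(H \right)} = -2 + \frac{H \frac{1}{H}}{2} = -2 + \frac{1}{2} \cdot 1 = -2 + \frac{1}{2} = - \frac{3}{2}$)
$\frac{C{\left(-5 - 17 \right)} + 3719}{U{\left(67 \right)} + 1009} = \frac{- \frac{3}{2} + 3719}{-18 + 1009} = \frac{7435}{2 \cdot 991} = \frac{7435}{2} \cdot \frac{1}{991} = \frac{7435}{1982}$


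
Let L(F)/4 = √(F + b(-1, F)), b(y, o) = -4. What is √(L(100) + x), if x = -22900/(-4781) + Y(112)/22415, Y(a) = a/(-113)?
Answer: 2*√(175600035254254946965 + 586586214205373160100*√6)/12109770995 ≈ 6.6319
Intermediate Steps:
Y(a) = -a/113 (Y(a) = a*(-1/113) = -a/113)
L(F) = 4*√(-4 + F) (L(F) = 4*√(F - 4) = 4*√(-4 + F))
x = 58002760028/12109770995 (x = -22900/(-4781) - 1/113*112/22415 = -22900*(-1/4781) - 112/113*1/22415 = 22900/4781 - 112/2532895 = 58002760028/12109770995 ≈ 4.7897)
√(L(100) + x) = √(4*√(-4 + 100) + 58002760028/12109770995) = √(4*√96 + 58002760028/12109770995) = √(4*(4*√6) + 58002760028/12109770995) = √(16*√6 + 58002760028/12109770995) = √(58002760028/12109770995 + 16*√6)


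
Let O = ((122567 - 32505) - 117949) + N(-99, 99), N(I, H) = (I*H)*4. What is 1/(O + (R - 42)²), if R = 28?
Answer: -1/66895 ≈ -1.4949e-5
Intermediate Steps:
N(I, H) = 4*H*I (N(I, H) = (H*I)*4 = 4*H*I)
O = -67091 (O = ((122567 - 32505) - 117949) + 4*99*(-99) = (90062 - 117949) - 39204 = -27887 - 39204 = -67091)
1/(O + (R - 42)²) = 1/(-67091 + (28 - 42)²) = 1/(-67091 + (-14)²) = 1/(-67091 + 196) = 1/(-66895) = -1/66895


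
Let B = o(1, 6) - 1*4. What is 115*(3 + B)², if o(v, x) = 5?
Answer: 1840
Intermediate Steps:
B = 1 (B = 5 - 1*4 = 5 - 4 = 1)
115*(3 + B)² = 115*(3 + 1)² = 115*4² = 115*16 = 1840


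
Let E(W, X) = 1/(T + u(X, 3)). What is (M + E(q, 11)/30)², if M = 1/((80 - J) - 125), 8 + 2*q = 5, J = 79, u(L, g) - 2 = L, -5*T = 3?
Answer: 1/34596 ≈ 2.8905e-5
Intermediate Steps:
T = -⅗ (T = -⅕*3 = -⅗ ≈ -0.60000)
u(L, g) = 2 + L
q = -3/2 (q = -4 + (½)*5 = -4 + 5/2 = -3/2 ≈ -1.5000)
E(W, X) = 1/(7/5 + X) (E(W, X) = 1/(-⅗ + (2 + X)) = 1/(7/5 + X))
M = -1/124 (M = 1/((80 - 1*79) - 125) = 1/((80 - 79) - 125) = 1/(1 - 125) = 1/(-124) = -1/124 ≈ -0.0080645)
(M + E(q, 11)/30)² = (-1/124 + (5/(7 + 5*11))/30)² = (-1/124 + (5/(7 + 55))*(1/30))² = (-1/124 + (5/62)*(1/30))² = (-1/124 + 1/372)² = (-1/186)² = 1/34596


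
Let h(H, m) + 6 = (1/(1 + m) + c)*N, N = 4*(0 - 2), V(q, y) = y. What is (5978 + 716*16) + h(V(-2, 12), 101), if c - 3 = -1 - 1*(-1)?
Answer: 887600/51 ≈ 17404.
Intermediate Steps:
c = 3 (c = 3 + (-1 - 1*(-1)) = 3 + (-1 + 1) = 3 + 0 = 3)
N = -8 (N = 4*(-2) = -8)
h(H, m) = -30 - 8/(1 + m) (h(H, m) = -6 + (1/(1 + m) + 3)*(-8) = -6 + (3 + 1/(1 + m))*(-8) = -6 + (-24 - 8/(1 + m)) = -30 - 8/(1 + m))
(5978 + 716*16) + h(V(-2, 12), 101) = (5978 + 716*16) + 2*(-19 - 15*101)/(1 + 101) = (5978 + 11456) + 2*(-19 - 1515)/102 = 17434 + 2*(1/102)*(-1534) = 17434 - 1534/51 = 887600/51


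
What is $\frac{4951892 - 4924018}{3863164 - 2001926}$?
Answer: $\frac{13937}{930619} \approx 0.014976$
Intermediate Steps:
$\frac{4951892 - 4924018}{3863164 - 2001926} = \frac{27874}{1861238} = 27874 \cdot \frac{1}{1861238} = \frac{13937}{930619}$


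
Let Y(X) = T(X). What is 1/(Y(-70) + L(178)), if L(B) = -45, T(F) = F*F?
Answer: 1/4855 ≈ 0.00020597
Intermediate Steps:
T(F) = F**2
Y(X) = X**2
1/(Y(-70) + L(178)) = 1/((-70)**2 - 45) = 1/(4900 - 45) = 1/4855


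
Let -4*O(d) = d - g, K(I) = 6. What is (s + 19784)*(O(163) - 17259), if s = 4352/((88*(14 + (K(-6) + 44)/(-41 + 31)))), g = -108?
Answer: -33945875530/99 ≈ -3.4289e+8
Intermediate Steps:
s = 544/99 (s = 4352/((88*(14 + (6 + 44)/(-41 + 31)))) = 4352/((88*(14 + 50/(-10)))) = 4352/((88*(14 + 50*(-⅒)))) = 4352/((88*(14 - 5))) = 4352/((88*9)) = 4352/792 = 4352*(1/792) = 544/99 ≈ 5.4949)
O(d) = -27 - d/4 (O(d) = -(d - 1*(-108))/4 = -(d + 108)/4 = -(108 + d)/4 = -27 - d/4)
(s + 19784)*(O(163) - 17259) = (544/99 + 19784)*((-27 - ¼*163) - 17259) = 1959160*((-27 - 163/4) - 17259)/99 = 1959160*(-271/4 - 17259)/99 = (1959160/99)*(-69307/4) = -33945875530/99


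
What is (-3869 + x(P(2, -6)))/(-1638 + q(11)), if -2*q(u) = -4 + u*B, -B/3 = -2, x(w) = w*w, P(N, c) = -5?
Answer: 3844/1669 ≈ 2.3032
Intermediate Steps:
x(w) = w**2
B = 6 (B = -3*(-2) = 6)
q(u) = 2 - 3*u (q(u) = -(-4 + u*6)/2 = -(-4 + 6*u)/2 = 2 - 3*u)
(-3869 + x(P(2, -6)))/(-1638 + q(11)) = (-3869 + (-5)**2)/(-1638 + (2 - 3*11)) = (-3869 + 25)/(-1638 + (2 - 33)) = -3844/(-1638 - 31) = -3844/(-1669) = -3844*(-1/1669) = 3844/1669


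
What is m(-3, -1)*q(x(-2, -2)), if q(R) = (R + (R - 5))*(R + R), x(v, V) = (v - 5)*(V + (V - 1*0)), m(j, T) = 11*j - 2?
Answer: -99960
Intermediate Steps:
m(j, T) = -2 + 11*j
x(v, V) = 2*V*(-5 + v) (x(v, V) = (-5 + v)*(V + (V + 0)) = (-5 + v)*(V + V) = (-5 + v)*(2*V) = 2*V*(-5 + v))
q(R) = 2*R*(-5 + 2*R) (q(R) = (R + (-5 + R))*(2*R) = (-5 + 2*R)*(2*R) = 2*R*(-5 + 2*R))
m(-3, -1)*q(x(-2, -2)) = (-2 + 11*(-3))*(2*(2*(-2)*(-5 - 2))*(-5 + 2*(2*(-2)*(-5 - 2)))) = (-2 - 33)*(2*(2*(-2)*(-7))*(-5 + 2*(2*(-2)*(-7)))) = -70*28*(-5 + 2*28) = -70*28*(-5 + 56) = -70*28*51 = -35*2856 = -99960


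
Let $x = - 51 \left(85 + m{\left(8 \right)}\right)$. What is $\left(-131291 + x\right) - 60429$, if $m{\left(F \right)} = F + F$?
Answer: $-196871$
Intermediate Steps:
$m{\left(F \right)} = 2 F$
$x = -5151$ ($x = - 51 \left(85 + 2 \cdot 8\right) = - 51 \left(85 + 16\right) = \left(-51\right) 101 = -5151$)
$\left(-131291 + x\right) - 60429 = \left(-131291 - 5151\right) - 60429 = -136442 - 60429 = -196871$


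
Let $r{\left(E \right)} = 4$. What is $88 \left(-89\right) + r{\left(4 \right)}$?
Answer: $-7828$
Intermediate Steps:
$88 \left(-89\right) + r{\left(4 \right)} = 88 \left(-89\right) + 4 = -7832 + 4 = -7828$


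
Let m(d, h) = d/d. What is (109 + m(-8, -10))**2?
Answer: 12100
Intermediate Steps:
m(d, h) = 1
(109 + m(-8, -10))**2 = (109 + 1)**2 = 110**2 = 12100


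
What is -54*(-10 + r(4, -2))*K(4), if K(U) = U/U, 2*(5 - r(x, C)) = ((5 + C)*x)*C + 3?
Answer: -297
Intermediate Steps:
r(x, C) = 7/2 - C*x*(5 + C)/2 (r(x, C) = 5 - (((5 + C)*x)*C + 3)/2 = 5 - ((x*(5 + C))*C + 3)/2 = 5 - (C*x*(5 + C) + 3)/2 = 5 - (3 + C*x*(5 + C))/2 = 5 + (-3/2 - C*x*(5 + C)/2) = 7/2 - C*x*(5 + C)/2)
K(U) = 1
-54*(-10 + r(4, -2))*K(4) = -54*(-10 + (7/2 - 5/2*(-2)*4 - 1/2*4*(-2)**2)) = -54*(-10 + (7/2 + 20 - 1/2*4*4)) = -54*(-10 + (7/2 + 20 - 8)) = -54*(-10 + 31/2) = -297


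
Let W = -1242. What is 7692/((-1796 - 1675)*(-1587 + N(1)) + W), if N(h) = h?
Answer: 641/458647 ≈ 0.0013976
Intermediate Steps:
7692/((-1796 - 1675)*(-1587 + N(1)) + W) = 7692/((-1796 - 1675)*(-1587 + 1) - 1242) = 7692/(-3471*(-1586) - 1242) = 7692/(5505006 - 1242) = 7692/5503764 = 7692*(1/5503764) = 641/458647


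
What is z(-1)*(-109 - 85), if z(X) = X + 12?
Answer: -2134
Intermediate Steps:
z(X) = 12 + X
z(-1)*(-109 - 85) = (12 - 1)*(-109 - 85) = 11*(-194) = -2134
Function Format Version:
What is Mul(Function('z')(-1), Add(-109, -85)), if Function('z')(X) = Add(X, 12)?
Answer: -2134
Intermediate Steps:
Function('z')(X) = Add(12, X)
Mul(Function('z')(-1), Add(-109, -85)) = Mul(Add(12, -1), Add(-109, -85)) = Mul(11, -194) = -2134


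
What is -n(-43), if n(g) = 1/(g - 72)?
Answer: 1/115 ≈ 0.0086956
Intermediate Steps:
n(g) = 1/(-72 + g)
-n(-43) = -1/(-72 - 43) = -1/(-115) = -1*(-1/115) = 1/115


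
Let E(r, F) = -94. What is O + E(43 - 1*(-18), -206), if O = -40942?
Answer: -41036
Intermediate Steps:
O + E(43 - 1*(-18), -206) = -40942 - 94 = -41036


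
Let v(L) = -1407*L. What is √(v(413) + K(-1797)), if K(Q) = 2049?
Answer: 3*I*√64338 ≈ 760.95*I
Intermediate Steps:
√(v(413) + K(-1797)) = √(-1407*413 + 2049) = √(-581091 + 2049) = √(-579042) = 3*I*√64338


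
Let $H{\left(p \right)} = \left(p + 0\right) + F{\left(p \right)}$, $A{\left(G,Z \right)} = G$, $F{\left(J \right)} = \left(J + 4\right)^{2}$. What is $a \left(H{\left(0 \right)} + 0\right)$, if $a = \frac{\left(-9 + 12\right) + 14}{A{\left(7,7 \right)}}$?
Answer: $\frac{272}{7} \approx 38.857$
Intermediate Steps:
$F{\left(J \right)} = \left(4 + J\right)^{2}$
$H{\left(p \right)} = p + \left(4 + p\right)^{2}$ ($H{\left(p \right)} = \left(p + 0\right) + \left(4 + p\right)^{2} = p + \left(4 + p\right)^{2}$)
$a = \frac{17}{7}$ ($a = \frac{\left(-9 + 12\right) + 14}{7} = \left(3 + 14\right) \frac{1}{7} = 17 \cdot \frac{1}{7} = \frac{17}{7} \approx 2.4286$)
$a \left(H{\left(0 \right)} + 0\right) = \frac{17 \left(\left(0 + \left(4 + 0\right)^{2}\right) + 0\right)}{7} = \frac{17 \left(\left(0 + 4^{2}\right) + 0\right)}{7} = \frac{17 \left(\left(0 + 16\right) + 0\right)}{7} = \frac{17 \left(16 + 0\right)}{7} = \frac{17}{7} \cdot 16 = \frac{272}{7}$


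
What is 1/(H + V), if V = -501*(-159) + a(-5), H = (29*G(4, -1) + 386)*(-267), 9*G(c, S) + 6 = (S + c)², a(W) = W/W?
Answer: -1/25983 ≈ -3.8487e-5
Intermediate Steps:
a(W) = 1
G(c, S) = -⅔ + (S + c)²/9
H = -105643 (H = (29*(-⅔ + (-1 + 4)²/9) + 386)*(-267) = (29*(-⅔ + (⅑)*3²) + 386)*(-267) = (29*(-⅔ + (⅑)*9) + 386)*(-267) = (29*(-⅔ + 1) + 386)*(-267) = (29*(⅓) + 386)*(-267) = (29/3 + 386)*(-267) = (1187/3)*(-267) = -105643)
V = 79660 (V = -501*(-159) + 1 = 79659 + 1 = 79660)
1/(H + V) = 1/(-105643 + 79660) = 1/(-25983) = -1/25983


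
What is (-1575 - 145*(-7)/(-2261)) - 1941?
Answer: -1135813/323 ≈ -3516.4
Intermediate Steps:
(-1575 - 145*(-7)/(-2261)) - 1941 = (-1575 + 1015*(-1/2261)) - 1941 = (-1575 - 145/323) - 1941 = -508870/323 - 1941 = -1135813/323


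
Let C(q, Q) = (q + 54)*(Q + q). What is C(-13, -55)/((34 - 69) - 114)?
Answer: 2788/149 ≈ 18.711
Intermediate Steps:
C(q, Q) = (54 + q)*(Q + q)
C(-13, -55)/((34 - 69) - 114) = ((-13)**2 + 54*(-55) + 54*(-13) - 55*(-13))/((34 - 69) - 114) = (169 - 2970 - 702 + 715)/(-35 - 114) = -2788/(-149) = -2788*(-1/149) = 2788/149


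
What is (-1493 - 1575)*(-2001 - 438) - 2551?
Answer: 7480301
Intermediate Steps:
(-1493 - 1575)*(-2001 - 438) - 2551 = -3068*(-2439) - 2551 = 7482852 - 2551 = 7480301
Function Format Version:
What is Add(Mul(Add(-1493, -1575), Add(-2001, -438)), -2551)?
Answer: 7480301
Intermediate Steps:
Add(Mul(Add(-1493, -1575), Add(-2001, -438)), -2551) = Add(Mul(-3068, -2439), -2551) = Add(7482852, -2551) = 7480301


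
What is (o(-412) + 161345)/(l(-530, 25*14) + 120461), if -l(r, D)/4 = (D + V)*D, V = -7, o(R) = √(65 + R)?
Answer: -161345/359739 - I*√347/359739 ≈ -0.44851 - 5.1782e-5*I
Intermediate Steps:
l(r, D) = -4*D*(-7 + D) (l(r, D) = -4*(D - 7)*D = -4*(-7 + D)*D = -4*D*(-7 + D))
(o(-412) + 161345)/(l(-530, 25*14) + 120461) = (√(65 - 412) + 161345)/(4*(25*14)*(7 - 25*14) + 120461) = (√(-347) + 161345)/(4*350*(7 - 1*350) + 120461) = (I*√347 + 161345)/(4*350*(7 - 350) + 120461) = (161345 + I*√347)/(4*350*(-343) + 120461) = (161345 + I*√347)/(-480200 + 120461) = (161345 + I*√347)/(-359739) = (161345 + I*√347)*(-1/359739) = -161345/359739 - I*√347/359739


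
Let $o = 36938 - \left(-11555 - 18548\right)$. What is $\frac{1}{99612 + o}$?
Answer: $\frac{1}{166653} \approx 6.0005 \cdot 10^{-6}$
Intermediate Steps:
$o = 67041$ ($o = 36938 - -30103 = 36938 + 30103 = 67041$)
$\frac{1}{99612 + o} = \frac{1}{99612 + 67041} = \frac{1}{166653}$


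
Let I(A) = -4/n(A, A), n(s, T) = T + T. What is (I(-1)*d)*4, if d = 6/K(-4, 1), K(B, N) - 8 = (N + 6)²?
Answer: 16/19 ≈ 0.84210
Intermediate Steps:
n(s, T) = 2*T
K(B, N) = 8 + (6 + N)² (K(B, N) = 8 + (N + 6)² = 8 + (6 + N)²)
d = 2/19 (d = 6/(8 + (6 + 1)²) = 6/(8 + 7²) = 6/(8 + 49) = 6/57 = 6*(1/57) = 2/19 ≈ 0.10526)
I(A) = -2/A (I(A) = -4*1/(2*A) = -2/A)
(I(-1)*d)*4 = (-2/(-1)*(2/19))*4 = (-2*(-1)*(2/19))*4 = (2*(2/19))*4 = (4/19)*4 = 16/19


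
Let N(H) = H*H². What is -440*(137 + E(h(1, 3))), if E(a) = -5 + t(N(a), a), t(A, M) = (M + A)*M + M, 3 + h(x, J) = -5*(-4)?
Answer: -36941960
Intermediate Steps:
N(H) = H³
h(x, J) = 17 (h(x, J) = -3 - 5*(-4) = -3 + 20 = 17)
t(A, M) = M + M*(A + M) (t(A, M) = (A + M)*M + M = M*(A + M) + M = M + M*(A + M))
E(a) = -5 + a*(1 + a + a³) (E(a) = -5 + a*(1 + a³ + a) = -5 + a*(1 + a + a³))
-440*(137 + E(h(1, 3))) = -440*(137 + (-5 + 17*(1 + 17 + 17³))) = -440*(137 + (-5 + 17*(1 + 17 + 4913))) = -440*(137 + (-5 + 17*4931)) = -440*(137 + (-5 + 83827)) = -440*(137 + 83822) = -440*83959 = -36941960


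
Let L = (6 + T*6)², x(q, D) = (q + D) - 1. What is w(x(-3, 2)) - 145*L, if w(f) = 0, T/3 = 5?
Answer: -1336320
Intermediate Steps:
T = 15 (T = 3*5 = 15)
x(q, D) = -1 + D + q (x(q, D) = (D + q) - 1 = -1 + D + q)
L = 9216 (L = (6 + 15*6)² = (6 + 90)² = 96² = 9216)
w(x(-3, 2)) - 145*L = 0 - 145*9216 = 0 - 1336320 = -1336320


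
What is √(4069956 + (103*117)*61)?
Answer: √4805067 ≈ 2192.0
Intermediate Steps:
√(4069956 + (103*117)*61) = √(4069956 + 12051*61) = √(4069956 + 735111) = √4805067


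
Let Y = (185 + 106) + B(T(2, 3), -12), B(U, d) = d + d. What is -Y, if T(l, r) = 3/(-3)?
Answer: -267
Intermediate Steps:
T(l, r) = -1 (T(l, r) = 3*(-⅓) = -1)
B(U, d) = 2*d
Y = 267 (Y = (185 + 106) + 2*(-12) = 291 - 24 = 267)
-Y = -1*267 = -267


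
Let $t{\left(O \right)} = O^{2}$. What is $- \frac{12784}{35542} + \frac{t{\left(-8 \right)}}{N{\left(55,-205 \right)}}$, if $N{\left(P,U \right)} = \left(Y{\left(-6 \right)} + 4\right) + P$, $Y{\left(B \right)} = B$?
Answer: $\frac{798568}{941863} \approx 0.84786$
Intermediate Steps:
$N{\left(P,U \right)} = -2 + P$ ($N{\left(P,U \right)} = \left(-6 + 4\right) + P = -2 + P$)
$- \frac{12784}{35542} + \frac{t{\left(-8 \right)}}{N{\left(55,-205 \right)}} = - \frac{12784}{35542} + \frac{\left(-8\right)^{2}}{-2 + 55} = \left(-12784\right) \frac{1}{35542} + \frac{64}{53} = - \frac{6392}{17771} + 64 \cdot \frac{1}{53} = - \frac{6392}{17771} + \frac{64}{53} = \frac{798568}{941863}$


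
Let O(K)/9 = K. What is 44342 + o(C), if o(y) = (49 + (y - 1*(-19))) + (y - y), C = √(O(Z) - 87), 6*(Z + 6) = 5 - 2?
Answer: 44410 + I*√546/2 ≈ 44410.0 + 11.683*I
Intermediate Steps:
Z = -11/2 (Z = -6 + (5 - 2)/6 = -6 + (⅙)*3 = -6 + ½ = -11/2 ≈ -5.5000)
O(K) = 9*K
C = I*√546/2 (C = √(9*(-11/2) - 87) = √(-99/2 - 87) = √(-273/2) = I*√546/2 ≈ 11.683*I)
o(y) = 68 + y (o(y) = (49 + (y + 19)) + 0 = (49 + (19 + y)) + 0 = (68 + y) + 0 = 68 + y)
44342 + o(C) = 44342 + (68 + I*√546/2) = 44410 + I*√546/2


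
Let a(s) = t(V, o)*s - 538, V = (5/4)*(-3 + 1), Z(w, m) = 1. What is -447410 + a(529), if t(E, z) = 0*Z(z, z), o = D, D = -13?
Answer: -447948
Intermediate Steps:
o = -13
V = -5/2 (V = (5*(1/4))*(-2) = (5/4)*(-2) = -5/2 ≈ -2.5000)
t(E, z) = 0 (t(E, z) = 0*1 = 0)
a(s) = -538 (a(s) = 0*s - 538 = 0 - 538 = -538)
-447410 + a(529) = -447410 - 538 = -447948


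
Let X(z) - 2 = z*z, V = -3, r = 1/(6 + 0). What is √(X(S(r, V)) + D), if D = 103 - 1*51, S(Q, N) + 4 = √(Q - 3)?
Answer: √(2418 - 48*I*√102)/6 ≈ 8.2362 - 0.81749*I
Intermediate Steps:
r = ⅙ (r = 1/6 = ⅙ ≈ 0.16667)
S(Q, N) = -4 + √(-3 + Q) (S(Q, N) = -4 + √(Q - 3) = -4 + √(-3 + Q))
X(z) = 2 + z² (X(z) = 2 + z*z = 2 + z²)
D = 52 (D = 103 - 51 = 52)
√(X(S(r, V)) + D) = √((2 + (-4 + √(-3 + ⅙))²) + 52) = √((2 + (-4 + √(-17/6))²) + 52) = √((2 + (-4 + I*√102/6)²) + 52) = √(54 + (-4 + I*√102/6)²)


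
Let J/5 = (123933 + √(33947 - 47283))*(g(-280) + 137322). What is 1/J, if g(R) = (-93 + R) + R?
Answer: 123933/10495770440104625 - 2*I*√3334/10495770440104625 ≈ 1.1808e-11 - 1.1003e-14*I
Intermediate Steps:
g(R) = -93 + 2*R
J = 84688995885 + 1366690*I*√3334 (J = 5*((123933 + √(33947 - 47283))*((-93 + 2*(-280)) + 137322)) = 5*((123933 + √(-13336))*((-93 - 560) + 137322)) = 5*((123933 + 2*I*√3334)*(-653 + 137322)) = 5*((123933 + 2*I*√3334)*136669) = 5*(16937799177 + 273338*I*√3334) = 84688995885 + 1366690*I*√3334 ≈ 8.4689e+10 + 7.8914e+7*I)
1/J = 1/(84688995885 + 1366690*I*√3334)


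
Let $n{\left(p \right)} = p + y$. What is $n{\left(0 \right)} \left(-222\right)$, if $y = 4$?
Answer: $-888$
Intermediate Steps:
$n{\left(p \right)} = 4 + p$ ($n{\left(p \right)} = p + 4 = 4 + p$)
$n{\left(0 \right)} \left(-222\right) = \left(4 + 0\right) \left(-222\right) = 4 \left(-222\right) = -888$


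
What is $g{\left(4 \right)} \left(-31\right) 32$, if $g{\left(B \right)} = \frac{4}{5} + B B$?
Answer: $- \frac{83328}{5} \approx -16666.0$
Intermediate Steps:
$g{\left(B \right)} = \frac{4}{5} + B^{2}$ ($g{\left(B \right)} = 4 \cdot \frac{1}{5} + B^{2} = \frac{4}{5} + B^{2}$)
$g{\left(4 \right)} \left(-31\right) 32 = \left(\frac{4}{5} + 4^{2}\right) \left(-31\right) 32 = \left(\frac{4}{5} + 16\right) \left(-31\right) 32 = \frac{84}{5} \left(-31\right) 32 = \left(- \frac{2604}{5}\right) 32 = - \frac{83328}{5}$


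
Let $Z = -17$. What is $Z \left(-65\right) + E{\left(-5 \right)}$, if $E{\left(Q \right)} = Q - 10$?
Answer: $1090$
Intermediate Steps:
$E{\left(Q \right)} = -10 + Q$
$Z \left(-65\right) + E{\left(-5 \right)} = \left(-17\right) \left(-65\right) - 15 = 1105 - 15 = 1090$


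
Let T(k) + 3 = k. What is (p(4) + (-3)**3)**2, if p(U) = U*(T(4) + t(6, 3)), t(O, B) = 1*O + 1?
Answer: 25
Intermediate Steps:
T(k) = -3 + k
t(O, B) = 1 + O (t(O, B) = O + 1 = 1 + O)
p(U) = 8*U (p(U) = U*((-3 + 4) + (1 + 6)) = U*(1 + 7) = U*8 = 8*U)
(p(4) + (-3)**3)**2 = (8*4 + (-3)**3)**2 = (32 - 27)**2 = 5**2 = 25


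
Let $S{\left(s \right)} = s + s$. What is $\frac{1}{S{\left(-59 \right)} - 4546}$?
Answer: $- \frac{1}{4664} \approx -0.00021441$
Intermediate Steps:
$S{\left(s \right)} = 2 s$
$\frac{1}{S{\left(-59 \right)} - 4546} = \frac{1}{2 \left(-59\right) - 4546} = \frac{1}{-118 - 4546} = \frac{1}{-4664} = - \frac{1}{4664}$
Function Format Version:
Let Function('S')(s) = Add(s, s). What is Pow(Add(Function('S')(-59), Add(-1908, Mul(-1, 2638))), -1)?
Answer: Rational(-1, 4664) ≈ -0.00021441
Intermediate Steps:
Function('S')(s) = Mul(2, s)
Pow(Add(Function('S')(-59), Add(-1908, Mul(-1, 2638))), -1) = Pow(Add(Mul(2, -59), Add(-1908, Mul(-1, 2638))), -1) = Pow(Add(-118, Add(-1908, -2638)), -1) = Pow(Add(-118, -4546), -1) = Pow(-4664, -1) = Rational(-1, 4664)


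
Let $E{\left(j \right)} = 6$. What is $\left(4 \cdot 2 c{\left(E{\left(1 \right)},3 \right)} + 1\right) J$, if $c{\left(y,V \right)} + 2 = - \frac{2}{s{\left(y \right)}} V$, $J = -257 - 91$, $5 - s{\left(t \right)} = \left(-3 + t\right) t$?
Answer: $\frac{51156}{13} \approx 3935.1$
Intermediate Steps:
$s{\left(t \right)} = 5 - t \left(-3 + t\right)$ ($s{\left(t \right)} = 5 - \left(-3 + t\right) t = 5 - t \left(-3 + t\right)$)
$J = -348$
$c{\left(y,V \right)} = -2 - \frac{2 V}{5 - y^{2} + 3 y}$ ($c{\left(y,V \right)} = -2 + - \frac{2}{5 - y^{2} + 3 y} V = -2 - \frac{2 V}{5 - y^{2} + 3 y}$)
$\left(4 \cdot 2 c{\left(E{\left(1 \right)},3 \right)} + 1\right) J = \left(4 \cdot 2 \frac{2 \left(-5 + 6^{2} - 3 - 18\right)}{5 - 6^{2} + 3 \cdot 6} + 1\right) \left(-348\right) = \left(8 \frac{2 \left(-5 + 36 - 3 - 18\right)}{5 - 36 + 18} + 1\right) \left(-348\right) = \left(8 \cdot 2 \frac{1}{5 - 36 + 18} \cdot 10 + 1\right) \left(-348\right) = \left(8 \cdot 2 \frac{1}{-13} \cdot 10 + 1\right) \left(-348\right) = \left(8 \cdot 2 \left(- \frac{1}{13}\right) 10 + 1\right) \left(-348\right) = \left(8 \left(- \frac{20}{13}\right) + 1\right) \left(-348\right) = \left(- \frac{160}{13} + 1\right) \left(-348\right) = \left(- \frac{147}{13}\right) \left(-348\right) = \frac{51156}{13}$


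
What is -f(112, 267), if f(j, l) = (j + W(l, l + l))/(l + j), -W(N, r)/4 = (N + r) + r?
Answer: 5228/379 ≈ 13.794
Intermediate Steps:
W(N, r) = -8*r - 4*N (W(N, r) = -4*((N + r) + r) = -4*(N + 2*r) = -8*r - 4*N)
f(j, l) = (j - 20*l)/(j + l) (f(j, l) = (j + (-8*(l + l) - 4*l))/(l + j) = (j + (-16*l - 4*l))/(j + l) = (j - 20*l)/(j + l))
-f(112, 267) = -(112 - 20*267)/(112 + 267) = -(112 - 5340)/379 = -(-5228)/379 = -1*(-5228/379) = 5228/379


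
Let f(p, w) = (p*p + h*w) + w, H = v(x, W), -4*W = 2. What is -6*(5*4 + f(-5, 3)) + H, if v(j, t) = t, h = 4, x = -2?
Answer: -721/2 ≈ -360.50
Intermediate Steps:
W = -½ (W = -¼*2 = -½ ≈ -0.50000)
H = -½ ≈ -0.50000
f(p, w) = p² + 5*w (f(p, w) = (p*p + 4*w) + w = (p² + 4*w) + w = p² + 5*w)
-6*(5*4 + f(-5, 3)) + H = -6*(5*4 + ((-5)² + 5*3)) - ½ = -6*(20 + (25 + 15)) - ½ = -6*(20 + 40) - ½ = -6*60 - ½ = -360 - ½ = -721/2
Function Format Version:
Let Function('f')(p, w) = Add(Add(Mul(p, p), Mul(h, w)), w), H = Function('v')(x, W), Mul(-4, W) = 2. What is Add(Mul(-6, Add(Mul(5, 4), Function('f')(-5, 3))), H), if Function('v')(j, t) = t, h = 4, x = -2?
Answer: Rational(-721, 2) ≈ -360.50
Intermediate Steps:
W = Rational(-1, 2) (W = Mul(Rational(-1, 4), 2) = Rational(-1, 2) ≈ -0.50000)
H = Rational(-1, 2) ≈ -0.50000
Function('f')(p, w) = Add(Pow(p, 2), Mul(5, w)) (Function('f')(p, w) = Add(Add(Mul(p, p), Mul(4, w)), w) = Add(Add(Pow(p, 2), Mul(4, w)), w) = Add(Pow(p, 2), Mul(5, w)))
Add(Mul(-6, Add(Mul(5, 4), Function('f')(-5, 3))), H) = Add(Mul(-6, Add(Mul(5, 4), Add(Pow(-5, 2), Mul(5, 3)))), Rational(-1, 2)) = Add(Mul(-6, Add(20, Add(25, 15))), Rational(-1, 2)) = Add(Mul(-6, Add(20, 40)), Rational(-1, 2)) = Add(Mul(-6, 60), Rational(-1, 2)) = Add(-360, Rational(-1, 2)) = Rational(-721, 2)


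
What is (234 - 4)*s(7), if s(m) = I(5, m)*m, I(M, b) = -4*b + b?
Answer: -33810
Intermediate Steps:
I(M, b) = -3*b
s(m) = -3*m**2 (s(m) = (-3*m)*m = -3*m**2)
(234 - 4)*s(7) = (234 - 4)*(-3*7**2) = 230*(-3*49) = 230*(-147) = -33810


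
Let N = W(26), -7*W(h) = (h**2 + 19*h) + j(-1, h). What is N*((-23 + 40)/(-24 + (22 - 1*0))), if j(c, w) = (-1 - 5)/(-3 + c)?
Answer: 39831/28 ≈ 1422.5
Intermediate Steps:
j(c, w) = -6/(-3 + c)
W(h) = -3/14 - 19*h/7 - h**2/7 (W(h) = -((h**2 + 19*h) - 6/(-3 - 1))/7 = -((h**2 + 19*h) - 6/(-4))/7 = -((h**2 + 19*h) - 6*(-1/4))/7 = -((h**2 + 19*h) + 3/2)/7 = -(3/2 + h**2 + 19*h)/7 = -3/14 - 19*h/7 - h**2/7)
N = -2343/14 (N = -3/14 - 19/7*26 - 1/7*26**2 = -3/14 - 494/7 - 1/7*676 = -3/14 - 494/7 - 676/7 = -2343/14 ≈ -167.36)
N*((-23 + 40)/(-24 + (22 - 1*0))) = -2343*(-23 + 40)/(14*(-24 + (22 - 1*0))) = -39831/(14*(-24 + (22 + 0))) = -39831/(14*(-24 + 22)) = -39831/(14*(-2)) = -39831*(-1)/(14*2) = -2343/14*(-17/2) = 39831/28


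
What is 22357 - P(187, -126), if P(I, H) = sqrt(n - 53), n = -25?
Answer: 22357 - I*sqrt(78) ≈ 22357.0 - 8.8318*I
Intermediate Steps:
P(I, H) = I*sqrt(78) (P(I, H) = sqrt(-25 - 53) = sqrt(-78) = I*sqrt(78))
22357 - P(187, -126) = 22357 - I*sqrt(78)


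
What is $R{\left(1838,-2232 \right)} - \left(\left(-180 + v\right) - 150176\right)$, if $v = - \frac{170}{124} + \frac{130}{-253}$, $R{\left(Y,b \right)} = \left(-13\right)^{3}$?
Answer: $\frac{2324051639}{15686} \approx 1.4816 \cdot 10^{5}$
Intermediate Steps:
$R{\left(Y,b \right)} = -2197$
$v = - \frac{29565}{15686}$ ($v = \left(-170\right) \frac{1}{124} + 130 \left(- \frac{1}{253}\right) = - \frac{85}{62} - \frac{130}{253} = - \frac{29565}{15686} \approx -1.8848$)
$R{\left(1838,-2232 \right)} - \left(\left(-180 + v\right) - 150176\right) = -2197 - \left(\left(-180 - \frac{29565}{15686}\right) - 150176\right) = -2197 - \left(- \frac{2853045}{15686} - 150176\right) = -2197 - - \frac{2358513781}{15686} = -2197 + \frac{2358513781}{15686} = \frac{2324051639}{15686}$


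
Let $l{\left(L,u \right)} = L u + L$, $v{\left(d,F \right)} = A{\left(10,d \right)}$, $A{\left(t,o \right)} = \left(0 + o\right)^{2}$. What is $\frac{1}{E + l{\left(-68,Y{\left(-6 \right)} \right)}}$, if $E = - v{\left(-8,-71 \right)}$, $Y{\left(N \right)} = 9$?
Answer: $- \frac{1}{744} \approx -0.0013441$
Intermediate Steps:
$A{\left(t,o \right)} = o^{2}$
$v{\left(d,F \right)} = d^{2}$
$l{\left(L,u \right)} = L + L u$
$E = -64$ ($E = - \left(-8\right)^{2} = \left(-1\right) 64 = -64$)
$\frac{1}{E + l{\left(-68,Y{\left(-6 \right)} \right)}} = \frac{1}{-64 - 68 \left(1 + 9\right)} = \frac{1}{-64 - 680} = \frac{1}{-744} = - \frac{1}{744}$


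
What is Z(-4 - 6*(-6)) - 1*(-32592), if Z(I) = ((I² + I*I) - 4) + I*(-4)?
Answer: 34508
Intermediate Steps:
Z(I) = -4 - 4*I + 2*I² (Z(I) = ((I² + I²) - 4) - 4*I = (2*I² - 4) - 4*I = (-4 + 2*I²) - 4*I = -4 - 4*I + 2*I²)
Z(-4 - 6*(-6)) - 1*(-32592) = (-4 - 4*(-4 - 6*(-6)) + 2*(-4 - 6*(-6))²) - 1*(-32592) = (-4 - 4*(-4 + 36) + 2*(-4 + 36)²) + 32592 = (-4 - 4*32 + 2*32²) + 32592 = (-4 - 128 + 2*1024) + 32592 = (-4 - 128 + 2048) + 32592 = 1916 + 32592 = 34508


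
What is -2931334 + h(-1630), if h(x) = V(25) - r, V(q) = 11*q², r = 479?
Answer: -2924938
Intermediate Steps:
h(x) = 6396 (h(x) = 11*25² - 1*479 = 11*625 - 479 = 6875 - 479 = 6396)
-2931334 + h(-1630) = -2931334 + 6396 = -2924938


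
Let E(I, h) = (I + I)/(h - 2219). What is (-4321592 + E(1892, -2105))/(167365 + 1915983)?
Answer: -2335820949/1126049594 ≈ -2.0743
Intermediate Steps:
E(I, h) = 2*I/(-2219 + h) (E(I, h) = (2*I)/(-2219 + h) = 2*I/(-2219 + h))
(-4321592 + E(1892, -2105))/(167365 + 1915983) = (-4321592 + 2*1892/(-2219 - 2105))/(167365 + 1915983) = (-4321592 + 2*1892/(-4324))/2083348 = (-4321592 + 2*1892*(-1/4324))*(1/2083348) = (-4321592 - 946/1081)*(1/2083348) = -4671641898/1081*1/2083348 = -2335820949/1126049594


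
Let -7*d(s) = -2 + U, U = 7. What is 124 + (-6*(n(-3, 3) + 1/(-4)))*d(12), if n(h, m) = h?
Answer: 1541/14 ≈ 110.07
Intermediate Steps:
d(s) = -5/7 (d(s) = -(-2 + 7)/7 = -⅐*5 = -5/7)
124 + (-6*(n(-3, 3) + 1/(-4)))*d(12) = 124 - 6*(-3 + 1/(-4))*(-5/7) = 124 - 6*(-3 - ¼)*(-5/7) = 124 - 6*(-13/4)*(-5/7) = 124 + (39/2)*(-5/7) = 124 - 195/14 = 1541/14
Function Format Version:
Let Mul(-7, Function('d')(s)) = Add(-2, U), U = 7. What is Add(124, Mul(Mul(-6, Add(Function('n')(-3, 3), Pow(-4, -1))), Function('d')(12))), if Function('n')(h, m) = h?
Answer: Rational(1541, 14) ≈ 110.07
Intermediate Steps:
Function('d')(s) = Rational(-5, 7) (Function('d')(s) = Mul(Rational(-1, 7), Add(-2, 7)) = Mul(Rational(-1, 7), 5) = Rational(-5, 7))
Add(124, Mul(Mul(-6, Add(Function('n')(-3, 3), Pow(-4, -1))), Function('d')(12))) = Add(124, Mul(Mul(-6, Add(-3, Pow(-4, -1))), Rational(-5, 7))) = Add(124, Mul(Mul(-6, Add(-3, Rational(-1, 4))), Rational(-5, 7))) = Add(124, Mul(Mul(-6, Rational(-13, 4)), Rational(-5, 7))) = Add(124, Mul(Rational(39, 2), Rational(-5, 7))) = Add(124, Rational(-195, 14)) = Rational(1541, 14)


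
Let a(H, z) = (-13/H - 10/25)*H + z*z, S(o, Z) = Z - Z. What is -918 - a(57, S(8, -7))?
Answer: -4411/5 ≈ -882.20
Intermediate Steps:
S(o, Z) = 0
a(H, z) = z² + H*(-⅖ - 13/H) (a(H, z) = (-13/H - 10*1/25)*H + z² = (-13/H - ⅖)*H + z² = (-⅖ - 13/H)*H + z² = H*(-⅖ - 13/H) + z² = z² + H*(-⅖ - 13/H))
-918 - a(57, S(8, -7)) = -918 - (-13 + 0² - ⅖*57) = -918 - (-13 + 0 - 114/5) = -918 - 1*(-179/5) = -918 + 179/5 = -4411/5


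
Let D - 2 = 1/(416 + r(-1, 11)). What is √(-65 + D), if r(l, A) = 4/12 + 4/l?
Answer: 2*I*√24099234/1237 ≈ 7.9371*I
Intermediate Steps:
r(l, A) = ⅓ + 4/l (r(l, A) = 4*(1/12) + 4/l = ⅓ + 4/l)
D = 2477/1237 (D = 2 + 1/(416 + (⅓)*(12 - 1)/(-1)) = 2 + 1/(416 + (⅓)*(-1)*11) = 2 + 1/(416 - 11/3) = 2 + 1/(1237/3) = 2 + 3/1237 = 2477/1237 ≈ 2.0024)
√(-65 + D) = √(-65 + 2477/1237) = √(-77928/1237) = 2*I*√24099234/1237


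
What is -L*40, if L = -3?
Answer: 120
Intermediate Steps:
-L*40 = -1*(-3)*40 = 3*40 = 120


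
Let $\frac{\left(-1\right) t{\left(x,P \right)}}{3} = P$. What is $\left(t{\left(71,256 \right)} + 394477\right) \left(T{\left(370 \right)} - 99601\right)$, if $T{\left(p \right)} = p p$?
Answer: $14684951991$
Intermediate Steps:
$T{\left(p \right)} = p^{2}$
$t{\left(x,P \right)} = - 3 P$
$\left(t{\left(71,256 \right)} + 394477\right) \left(T{\left(370 \right)} - 99601\right) = \left(\left(-3\right) 256 + 394477\right) \left(370^{2} - 99601\right) = \left(-768 + 394477\right) \left(136900 - 99601\right) = 393709 \cdot 37299 = 14684951991$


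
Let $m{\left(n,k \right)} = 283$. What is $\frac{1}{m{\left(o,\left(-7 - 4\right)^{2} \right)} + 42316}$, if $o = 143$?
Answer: $\frac{1}{42599} \approx 2.3475 \cdot 10^{-5}$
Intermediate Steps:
$\frac{1}{m{\left(o,\left(-7 - 4\right)^{2} \right)} + 42316} = \frac{1}{283 + 42316} = \frac{1}{42599}$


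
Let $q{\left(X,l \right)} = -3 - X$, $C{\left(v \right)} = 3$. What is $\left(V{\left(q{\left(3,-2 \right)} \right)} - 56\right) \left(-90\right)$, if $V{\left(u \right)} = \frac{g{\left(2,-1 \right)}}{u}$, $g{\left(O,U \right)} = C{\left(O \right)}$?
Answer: $5085$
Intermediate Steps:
$g{\left(O,U \right)} = 3$
$V{\left(u \right)} = \frac{3}{u}$
$\left(V{\left(q{\left(3,-2 \right)} \right)} - 56\right) \left(-90\right) = \left(\frac{3}{-3 - 3} - 56\right) \left(-90\right) = \left(\frac{3}{-6} - 56\right) \left(-90\right) = \left(3 \left(- \frac{1}{6}\right) - 56\right) \left(-90\right) = \left(- \frac{1}{2} - 56\right) \left(-90\right) = \left(- \frac{113}{2}\right) \left(-90\right) = 5085$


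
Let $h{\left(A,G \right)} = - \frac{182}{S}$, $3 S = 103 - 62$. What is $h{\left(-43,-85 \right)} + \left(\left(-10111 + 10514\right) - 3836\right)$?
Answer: $- \frac{141299}{41} \approx -3446.3$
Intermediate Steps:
$S = \frac{41}{3}$ ($S = \frac{103 - 62}{3} = \frac{1}{3} \cdot 41 = \frac{41}{3} \approx 13.667$)
$h{\left(A,G \right)} = - \frac{546}{41}$ ($h{\left(A,G \right)} = - \frac{182}{\frac{41}{3}} = \left(-182\right) \frac{3}{41} = - \frac{546}{41}$)
$h{\left(-43,-85 \right)} + \left(\left(-10111 + 10514\right) - 3836\right) = - \frac{546}{41} + \left(\left(-10111 + 10514\right) - 3836\right) = - \frac{546}{41} + \left(403 - 3836\right) = - \frac{546}{41} - 3433 = - \frac{141299}{41}$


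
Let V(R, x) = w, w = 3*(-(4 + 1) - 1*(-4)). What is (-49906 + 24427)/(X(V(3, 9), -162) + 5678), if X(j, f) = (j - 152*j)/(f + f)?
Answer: -144828/32267 ≈ -4.4884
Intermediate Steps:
w = -3 (w = 3*(-1*5 + 4) = 3*(-5 + 4) = 3*(-1) = -3)
V(R, x) = -3
X(j, f) = -151*j/(2*f) (X(j, f) = (-151*j)/((2*f)) = (-151*j)*(1/(2*f)) = -151*j/(2*f))
(-49906 + 24427)/(X(V(3, 9), -162) + 5678) = (-49906 + 24427)/(-151/2*(-3)/(-162) + 5678) = -25479/(-151/2*(-3)*(-1/162) + 5678) = -25479/(-151/108 + 5678) = -25479/613073/108 = -25479*108/613073 = -144828/32267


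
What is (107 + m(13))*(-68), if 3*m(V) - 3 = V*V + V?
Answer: -34408/3 ≈ -11469.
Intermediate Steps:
m(V) = 1 + V/3 + V**2/3 (m(V) = 1 + (V*V + V)/3 = 1 + (V**2 + V)/3 = 1 + (V + V**2)/3 = 1 + (V/3 + V**2/3) = 1 + V/3 + V**2/3)
(107 + m(13))*(-68) = (107 + (1 + (1/3)*13 + (1/3)*13**2))*(-68) = (107 + (1 + 13/3 + (1/3)*169))*(-68) = (107 + (1 + 13/3 + 169/3))*(-68) = (107 + 185/3)*(-68) = (506/3)*(-68) = -34408/3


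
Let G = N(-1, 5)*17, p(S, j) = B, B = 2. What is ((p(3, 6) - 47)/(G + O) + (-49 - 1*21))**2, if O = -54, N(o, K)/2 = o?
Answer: 37393225/7744 ≈ 4828.7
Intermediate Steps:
p(S, j) = 2
N(o, K) = 2*o
G = -34 (G = (2*(-1))*17 = -2*17 = -34)
((p(3, 6) - 47)/(G + O) + (-49 - 1*21))**2 = ((2 - 47)/(-34 - 54) + (-49 - 1*21))**2 = (-45/(-88) + (-49 - 21))**2 = (-45*(-1/88) - 70)**2 = (45/88 - 70)**2 = (-6115/88)**2 = 37393225/7744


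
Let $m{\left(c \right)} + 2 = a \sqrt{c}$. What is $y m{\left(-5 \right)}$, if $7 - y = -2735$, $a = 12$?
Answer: $-5484 + 32904 i \sqrt{5} \approx -5484.0 + 73576.0 i$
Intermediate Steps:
$m{\left(c \right)} = -2 + 12 \sqrt{c}$
$y = 2742$ ($y = 7 - -2735 = 7 + 2735 = 2742$)
$y m{\left(-5 \right)} = 2742 \left(-2 + 12 \sqrt{-5}\right) = 2742 \left(-2 + 12 i \sqrt{5}\right) = -5484 + 32904 i \sqrt{5}$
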